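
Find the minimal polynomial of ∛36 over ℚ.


∛36 satisfies x³ - 36 = 0, irreducible over ℚ (no rational root; 36 is not a perfect cube)

Minimal polynomial: x³ - 36


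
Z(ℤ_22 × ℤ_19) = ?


Z(G) = {g ∈ G | gx = xg for all x ∈ G}
Direct product of abelian groups is abelian, so Z(G) = G

Z(ℤ_22 × ℤ_19) = ℤ_22 × ℤ_19


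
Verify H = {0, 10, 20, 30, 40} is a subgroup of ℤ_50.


Subgroup test for H = {0, 10, 20, 30, 40} in (ℤ_50, +):
(1) 0 ∈ H? Yes
(2) Closure: for all a,b ∈ H, (a+b) mod 50 ∈ H? Yes
(3) Inverses: for all a ∈ H, -a mod 50 ∈ H? Yes

Yes, H is a subgroup of ℤ_50


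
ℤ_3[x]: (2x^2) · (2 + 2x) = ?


Expand and collect like terms; reduce coefficients mod 3:
x^0: 0·2 = 0 ≡ 0 (mod 3)
x^1: 0·2 + 0·2 = 0 ≡ 0 (mod 3)
x^2: 0·2 + 2·2 = 4 ≡ 1 (mod 3)
x^3: 2·2 = 4 ≡ 1 (mod 3)
Result: x^2 + x^3

f · g = x^2 + x^3


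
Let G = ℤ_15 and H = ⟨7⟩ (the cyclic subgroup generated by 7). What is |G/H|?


|⟨7⟩| = n / gcd(7, 15) = 15 / 1 = 15
H is normal (ℤ_15 is abelian).
|G/H| = |G| / |H| = 15 / 15 = 1

|G/H| = 1


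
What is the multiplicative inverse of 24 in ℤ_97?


Use the extended Euclidean algorithm to write 1 = 24·s + 97·t; then s mod 97 is the inverse.
Euclidean algorithm:
  24 = 0·97 + 24
  97 = 4·24 + 1
  24 = 24·1 + 0
gcd(24,97) = 1
Back-substitution gives: 24·(-4) + 97·(1) = 1
So 24⁻¹ ≡ -4 ≡ 93 (mod 97)
Check: 24 × 93 = 2232 ≡ 1 (mod 97) ✓

24⁻¹ ≡ 93 (mod 97)


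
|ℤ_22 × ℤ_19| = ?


|A × B| = |A| · |B|
|ℤ_22 × ℤ_19| = 22 × 19 = 418

|ℤ_22 × ℤ_19| = 418


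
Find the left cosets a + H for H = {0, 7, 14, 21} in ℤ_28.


H = {0, 7, 14, 21}, |H| = 4
Number of cosets = |G|/|H| = 28/4 = 7
0 + H = {0, 7, 14, 21}
1 + H = {1, 8, 15, 22}
2 + H = {2, 9, 16, 23}
3 + H = {3, 10, 17, 24}
4 + H = {4, 11, 18, 25}
5 + H = {5, 12, 19, 26}
6 + H = {6, 13, 20, 27}

Cosets: 0+H={0,7,14,21}; 1+H={1,8,15,22}; 2+H={2,9,16,23}; 3+H={3,10,17,24}; 4+H={4,11,18,25}; 5+H={5,12,19,26}; 6+H={6,13,20,27}


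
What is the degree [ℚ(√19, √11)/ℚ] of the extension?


[ℚ(√19,√11):ℚ] = [ℚ(√19,√11):ℚ(√19)]·[ℚ(√19):ℚ] = 2·2 = 4

[ℚ(√19, √11)/ℚ] = 4


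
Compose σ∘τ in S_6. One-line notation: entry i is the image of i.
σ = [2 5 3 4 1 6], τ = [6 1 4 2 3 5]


σ∘τ: apply τ first, then σ
1 →τ 6 →σ 6
2 →τ 1 →σ 2
3 →τ 4 →σ 4
4 →τ 2 →σ 5
5 →τ 3 →σ 3
6 →τ 5 →σ 1

σ∘τ = [6 2 4 5 3 1]


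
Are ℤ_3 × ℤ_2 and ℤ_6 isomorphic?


Comparing ℤ_3 × ℤ_2 and ℤ_6:
gcd(3,2) = 1, so ℤ_3 × ℤ_2 ≅ ℤ_6 (CRT)

Yes, ℤ_3 × ℤ_2 ≅ ℤ_6


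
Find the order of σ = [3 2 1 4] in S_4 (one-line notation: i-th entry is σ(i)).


Cycle decomposition: (1 3)
Cycle lengths: 2
Order = lcm(2) = 2

ord(σ) = 2


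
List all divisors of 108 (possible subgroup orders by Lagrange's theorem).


Lagrange's theorem: |H| divides |G|
|G| = 108
Divisors of 108: 1, 2, 3, 4, 6, 9, 12, 18, 27, 36, 54, 108

Possible subgroup orders: {1, 2, 3, 4, 6, 9, 12, 18, 27, 36, 54, 108}


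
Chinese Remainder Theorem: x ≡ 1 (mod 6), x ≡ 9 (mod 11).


m₁ = 6, m₂ = 11, gcd = 1, so CRT applies. M = m₁·m₂ = 66
Let M₁ = M/m₁ = 11, M₂ = M/m₂ = 6
Find y₁ ≡ M₁⁻¹ (mod m₁): 11⁻¹ ≡ 5 (mod 6)
Find y₂ ≡ M₂⁻¹ (mod m₂): 6⁻¹ ≡ 2 (mod 11)
x = a₁·M₁·y₁ + a₂·M₂·y₂ = 1·11·5 + 9·6·2 = 163
Reduce mod 66: x ≡ 31
Check: 31 mod 6 = 1 ✓, 31 mod 11 = 9 ✓

x ≡ 31 (mod 66)


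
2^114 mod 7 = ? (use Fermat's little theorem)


Fermat's little theorem: if p is prime and gcd(a,p)=1, then a^(p-1) ≡ 1 (mod p)
p = 7 is prime, gcd(2,7) = 1
Reduce exponent: 114 mod 6 = 0
So 2^114 ≡ 2^0 (mod 7)
2^0 = 1

2^114 ≡ 1 (mod 7)


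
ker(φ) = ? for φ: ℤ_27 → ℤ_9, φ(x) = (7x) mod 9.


Kernel = preimage of identity
ker(φ) = {x ∈ ℤ_27 : 7x ≡ 0 (mod 9)}. Since 9 | 27, φ is well-defined. The kernel is the cyclic subgroup ⟨9⟩ of ℤ_27 (order 3), i.e. {0, 9, 18}

ker(φ) = {0, 9, 18}


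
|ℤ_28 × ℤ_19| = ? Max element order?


|ℤ_28 × ℤ_19| = 28 × 19 = 532
Max element order = lcm(28,19) = 532
Cyclic? Yes (gcd=1)

|ℤ_28×ℤ_19| = 532, max element order = 532


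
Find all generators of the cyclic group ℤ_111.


g generates ℤ_n iff gcd(g,n) = 1
Prime factors of 111: 3, 37
Generators are g ∈ {1,...,110} not divisible by any of these primes.
Generators: {1, 2, 4, 5, 7, 8, 10, 11, 13, 14, 16, 17, 19, 20, 22, 23, 25, 26, 28, 29, 31, 32, 34, 35, 38, 40, 41, 43, 44, 46, 47, 49, 50, 52, 53, 55, 56, 58, 59, 61, 62, 64, 65, 67, 68, 70, 71, 73, 76, 77, 79, 80, 82, 83, 85, 86, 88, 89, 91, 92, 94, 95, 97, 98, 100, 101, 103, 104, 106, 107, 109, 110}
Number of generators = φ(111) = 72

Generators of ℤ_111 = {1, 2, 4, 5, 7, 8, 10, 11, 13, 14, 16, 17, 19, 20, 22, 23, 25, 26, 28, 29, 31, 32, 34, 35, 38, 40, 41, 43, 44, 46, 47, 49, 50, 52, 53, 55, 56, 58, 59, 61, 62, 64, 65, 67, 68, 70, 71, 73, 76, 77, 79, 80, 82, 83, 85, 86, 88, 89, 91, 92, 94, 95, 97, 98, 100, 101, 103, 104, 106, 107, 109, 110}


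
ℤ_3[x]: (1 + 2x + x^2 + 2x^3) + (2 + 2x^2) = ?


Add coefficients mod 3:
x^0: 1 + 2 = 0 (mod 3)
x^1: 2 + 0 = 2 (mod 3)
x^2: 1 + 2 = 0 (mod 3)
x^3: 2 + 0 = 2 (mod 3)
Result: 2x + 2x^3

f + g = 2x + 2x^3


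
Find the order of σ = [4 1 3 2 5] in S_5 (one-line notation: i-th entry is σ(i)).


Cycle decomposition: (1 4 2)
Cycle lengths: 3
Order = lcm(3) = 3

ord(σ) = 3


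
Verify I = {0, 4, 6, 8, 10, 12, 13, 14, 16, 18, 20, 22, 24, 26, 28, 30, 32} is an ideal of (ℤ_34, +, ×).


Check ideal conditions for I = {0, 4, 6, 8, 10, 12, 13, 14, 16, 18, 20, 22, 24, 26, 28, 30, 32} in ℤ_34:
(1) I is an additive subgroup? No
(2) For r ∈ ℤ_34 and a ∈ I: r·a ∈ I? No  [counterexample: r=2, a=18, r·a mod 34 = 2 ∉ I]

No, I is not an ideal of ℤ_34


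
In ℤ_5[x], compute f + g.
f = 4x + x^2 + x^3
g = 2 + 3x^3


Add coefficients mod 5:
x^0: 0 + 2 = 2 (mod 5)
x^1: 4 + 0 = 4 (mod 5)
x^2: 1 + 0 = 1 (mod 5)
x^3: 1 + 3 = 4 (mod 5)
Result: 2 + 4x + x^2 + 4x^3

f + g = 2 + 4x + x^2 + 4x^3


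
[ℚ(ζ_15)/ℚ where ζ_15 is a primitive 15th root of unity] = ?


[ℚ(ζ_n):ℚ] = deg Φ_n(x) = φ(n). Here φ(15) = 8

[ℚ(ζ_15)/ℚ where ζ_15 is a primitive 15th root of unity] = 8


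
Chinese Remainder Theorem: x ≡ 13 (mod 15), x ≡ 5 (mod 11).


m₁ = 15, m₂ = 11, gcd = 1, so CRT applies. M = m₁·m₂ = 165
Let M₁ = M/m₁ = 11, M₂ = M/m₂ = 15
Find y₁ ≡ M₁⁻¹ (mod m₁): 11⁻¹ ≡ 11 (mod 15)
Find y₂ ≡ M₂⁻¹ (mod m₂): 15⁻¹ ≡ 3 (mod 11)
x = a₁·M₁·y₁ + a₂·M₂·y₂ = 13·11·11 + 5·15·3 = 1798
Reduce mod 165: x ≡ 148
Check: 148 mod 15 = 13 ✓, 148 mod 11 = 5 ✓

x ≡ 148 (mod 165)


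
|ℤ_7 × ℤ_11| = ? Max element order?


|ℤ_7 × ℤ_11| = 7 × 11 = 77
Max element order = lcm(7,11) = 77
Cyclic? Yes (gcd=1)

|ℤ_7×ℤ_11| = 77, max element order = 77


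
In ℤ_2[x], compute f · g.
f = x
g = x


Expand and collect like terms; reduce coefficients mod 2:
x^0: 0·0 = 0 ≡ 0 (mod 2)
x^1: 0·1 + 1·0 = 0 ≡ 0 (mod 2)
x^2: 1·1 = 1 ≡ 1 (mod 2)
Result: x^2

f · g = x^2


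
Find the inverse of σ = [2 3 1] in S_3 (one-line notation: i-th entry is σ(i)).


To find σ⁻¹, swap domain and range:
σ(1) = 2 → σ⁻¹(2) = 1
σ(2) = 3 → σ⁻¹(3) = 2
σ(3) = 1 → σ⁻¹(1) = 3

σ⁻¹ = [3 1 2]


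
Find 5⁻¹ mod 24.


Use the extended Euclidean algorithm to write 1 = 5·s + 24·t; then s mod 24 is the inverse.
Euclidean algorithm:
  5 = 0·24 + 5
  24 = 4·5 + 4
  5 = 1·4 + 1
  4 = 4·1 + 0
gcd(5,24) = 1
Back-substitution gives: 5·(5) + 24·(-1) = 1
So 5⁻¹ ≡ 5 ≡ 5 (mod 24)
Check: 5 × 5 = 25 ≡ 1 (mod 24) ✓

5⁻¹ ≡ 5 (mod 24)


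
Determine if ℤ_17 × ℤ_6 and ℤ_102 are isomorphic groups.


Comparing ℤ_17 × ℤ_6 and ℤ_102:
gcd(17,6) = 1, so ℤ_17 × ℤ_6 ≅ ℤ_102 (CRT)

Yes, ℤ_17 × ℤ_6 ≅ ℤ_102


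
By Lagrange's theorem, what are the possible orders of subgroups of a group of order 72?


Lagrange's theorem: |H| divides |G|
|G| = 72
Divisors of 72: 1, 2, 3, 4, 6, 8, 9, 12, 18, 24, 36, 72

Possible subgroup orders: {1, 2, 3, 4, 6, 8, 9, 12, 18, 24, 36, 72}


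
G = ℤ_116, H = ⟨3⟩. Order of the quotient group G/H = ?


|⟨3⟩| = n / gcd(3, 116) = 116 / 1 = 116
H is normal (ℤ_116 is abelian).
|G/H| = |G| / |H| = 116 / 116 = 1

|G/H| = 1


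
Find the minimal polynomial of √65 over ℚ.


√65 satisfies x² - 65 = 0, irreducible over ℚ since 65 is squarefree

Minimal polynomial: x² - 65


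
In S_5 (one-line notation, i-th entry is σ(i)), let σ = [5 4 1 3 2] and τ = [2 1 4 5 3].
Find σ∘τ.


σ∘τ: apply τ first, then σ
1 →τ 2 →σ 4
2 →τ 1 →σ 5
3 →τ 4 →σ 3
4 →τ 5 →σ 2
5 →τ 3 →σ 1

σ∘τ = [4 5 3 2 1]


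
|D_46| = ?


|D_n| = 2n (n rotations and n reflections)
|D_46| = 2×46 = 92

|D_46| = 92


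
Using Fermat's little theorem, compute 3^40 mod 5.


Fermat's little theorem: if p is prime and gcd(a,p)=1, then a^(p-1) ≡ 1 (mod p)
p = 5 is prime, gcd(3,5) = 1
Reduce exponent: 40 mod 4 = 0
So 3^40 ≡ 3^0 (mod 5)
3^0 = 1

3^40 ≡ 1 (mod 5)


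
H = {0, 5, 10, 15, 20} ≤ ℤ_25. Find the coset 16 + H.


16 + H = {16 + h (mod 25) : h ∈ H}
16+0=16, 16+5=21, 16+10=1, 16+15=6, 16+20=11
16 + H = {1, 6, 11, 16, 21} = 1 + H

16 + H = {1, 6, 11, 16, 21}


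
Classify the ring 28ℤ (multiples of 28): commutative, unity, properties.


28ℤ is a commutative ring under +,× but has no multiplicative identity (1 ∉ 28ℤ); it has no zero divisors, but without unity it is not an integral domain
Commutative: Yes
Integral domain: No
Has unity: No

28ℤ (multiples of 28): Commutative=Yes, Unity=No


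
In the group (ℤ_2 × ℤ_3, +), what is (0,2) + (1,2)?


Operation: componentwise addition mod (2, 3)
(0,2) + (1,2) = ((a₁+b₁) mod 2, (a₂+b₂) mod 3) with a = (0,2), b = (1,2)

(0,2) + (1,2) = (1,1)


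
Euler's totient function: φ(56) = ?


Factor n: 56 = 2^3 × 7
φ(n) = n · ∏(1 - 1/p) over distinct primes p | n
φ(56) = 56 · (1 - 1/2) · (1 - 1/7) = 24

φ(56) = 24


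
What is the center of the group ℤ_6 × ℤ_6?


Z(G) = {g ∈ G | gx = xg for all x ∈ G}
Direct product of abelian groups is abelian, so Z(G) = G

Z(ℤ_6 × ℤ_6) = ℤ_6 × ℤ_6


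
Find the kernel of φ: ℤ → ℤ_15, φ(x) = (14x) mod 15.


Kernel = preimage of identity
ker(φ) = {x ∈ ℤ : 14x ≡ 0 (mod 15)}. gcd(14,15) = 1, so 14x ≡ 0 (mod 15) ⟺ x ≡ 0 (mod 15/1 = 15). Hence ker(φ) = 15ℤ

ker(φ) = 15ℤ


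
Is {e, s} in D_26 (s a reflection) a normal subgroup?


H = {e, s} in D_26 (s a reflection)
r·s·r⁻¹ = sr⁻² ≠ s for n ≥ 3, so {e, s} is not closed under conjugation

No, not a normal subgroup


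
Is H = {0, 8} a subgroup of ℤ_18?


Subgroup test for H = {0, 8} in (ℤ_18, +):
(1) 0 ∈ H? Yes
(2) Closure: for all a,b ∈ H, (a+b) mod 18 ∈ H? No  [counterexample: 8 + 8 = 16 ∉ H]
(3) Inverses: for all a ∈ H, -a mod 18 ∈ H? No

No, H is not a subgroup of ℤ_18


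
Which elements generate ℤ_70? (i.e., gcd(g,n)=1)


g generates ℤ_n iff gcd(g,n) = 1
Prime factors of 70: 2, 5, 7
Generators are g ∈ {1,...,69} not divisible by any of these primes.
Generators: {1, 3, 9, 11, 13, 17, 19, 23, 27, 29, 31, 33, 37, 39, 41, 43, 47, 51, 53, 57, 59, 61, 67, 69}
Number of generators = φ(70) = 24

Generators of ℤ_70 = {1, 3, 9, 11, 13, 17, 19, 23, 27, 29, 31, 33, 37, 39, 41, 43, 47, 51, 53, 57, 59, 61, 67, 69}


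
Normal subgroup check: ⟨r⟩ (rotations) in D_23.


H = ⟨r⟩ (rotations) in D_23
The rotation subgroup ⟨r⟩ has index 2 in D_23, so it is normal

Yes, normal subgroup


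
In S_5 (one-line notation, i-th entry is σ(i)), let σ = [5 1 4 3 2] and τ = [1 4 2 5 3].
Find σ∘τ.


σ∘τ: apply τ first, then σ
1 →τ 1 →σ 5
2 →τ 4 →σ 3
3 →τ 2 →σ 1
4 →τ 5 →σ 2
5 →τ 3 →σ 4

σ∘τ = [5 3 1 2 4]


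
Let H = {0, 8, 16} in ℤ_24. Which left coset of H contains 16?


16 + H = {16 + h (mod 24) : h ∈ H}
16+0=16, 16+8=0, 16+16=8
16 + H = {0, 8, 16} = 0 + H

16 + H = {0, 8, 16}


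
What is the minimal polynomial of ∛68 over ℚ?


∛68 satisfies x³ - 68 = 0, irreducible over ℚ (no rational root; 68 is not a perfect cube)

Minimal polynomial: x³ - 68


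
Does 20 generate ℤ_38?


g generates ℤ_n iff gcd(g, n) = 1
gcd(20, 38) = 2
Since gcd = 2 ≠ 1, ⟨20⟩ has order 19 < 38, so 20 is not a generator.

No, 20 does not generate ℤ_38


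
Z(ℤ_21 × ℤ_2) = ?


Z(G) = {g ∈ G | gx = xg for all x ∈ G}
Direct product of abelian groups is abelian, so Z(G) = G

Z(ℤ_21 × ℤ_2) = ℤ_21 × ℤ_2


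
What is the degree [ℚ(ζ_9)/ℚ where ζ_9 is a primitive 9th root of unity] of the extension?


[ℚ(ζ_n):ℚ] = deg Φ_n(x) = φ(n). Here φ(9) = 6

[ℚ(ζ_9)/ℚ where ζ_9 is a primitive 9th root of unity] = 6


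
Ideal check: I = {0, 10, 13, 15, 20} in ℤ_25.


Check ideal conditions for I = {0, 10, 13, 15, 20} in ℤ_25:
(1) I is an additive subgroup? No
(2) For r ∈ ℤ_25 and a ∈ I: r·a ∈ I? No  [counterexample: r=2, a=13, r·a mod 25 = 1 ∉ I]

No, I is not an ideal of ℤ_25


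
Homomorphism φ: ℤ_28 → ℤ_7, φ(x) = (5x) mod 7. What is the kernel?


Kernel = preimage of identity
ker(φ) = {x ∈ ℤ_28 : 5x ≡ 0 (mod 7)}. Since 7 | 28, φ is well-defined. The kernel is the cyclic subgroup ⟨7⟩ of ℤ_28 (order 4), i.e. {0, 7, 14, 21}

ker(φ) = {0, 7, 14, 21}


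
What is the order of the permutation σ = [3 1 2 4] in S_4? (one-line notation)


Cycle decomposition: (1 3 2)
Cycle lengths: 3
Order = lcm(3) = 3

ord(σ) = 3


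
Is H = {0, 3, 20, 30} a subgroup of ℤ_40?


Subgroup test for H = {0, 3, 20, 30} in (ℤ_40, +):
(1) 0 ∈ H? Yes
(2) Closure: for all a,b ∈ H, (a+b) mod 40 ∈ H? No  [counterexample: 3 + 3 = 6 ∉ H]
(3) Inverses: for all a ∈ H, -a mod 40 ∈ H? No

No, H is not a subgroup of ℤ_40


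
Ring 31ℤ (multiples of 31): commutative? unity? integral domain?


31ℤ is a commutative ring under +,× but has no multiplicative identity (1 ∉ 31ℤ); it has no zero divisors, but without unity it is not an integral domain
Commutative: Yes
Integral domain: No
Has unity: No

31ℤ (multiples of 31): Commutative=Yes, Unity=No


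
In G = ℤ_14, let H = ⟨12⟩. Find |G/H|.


|⟨12⟩| = n / gcd(12, 14) = 14 / 2 = 7
H is normal (ℤ_14 is abelian).
|G/H| = |G| / |H| = 14 / 7 = 2

|G/H| = 2


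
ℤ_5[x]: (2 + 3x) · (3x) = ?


Expand and collect like terms; reduce coefficients mod 5:
x^0: 2·0 = 0 ≡ 0 (mod 5)
x^1: 2·3 + 3·0 = 6 ≡ 1 (mod 5)
x^2: 3·3 = 9 ≡ 4 (mod 5)
Result: x + 4x^2

f · g = x + 4x^2


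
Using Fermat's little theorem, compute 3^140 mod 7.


Fermat's little theorem: if p is prime and gcd(a,p)=1, then a^(p-1) ≡ 1 (mod p)
p = 7 is prime, gcd(3,7) = 1
Reduce exponent: 140 mod 6 = 2
So 3^140 ≡ 3^2 (mod 7)
3^2 mod 7 = 2

3^140 ≡ 2 (mod 7)


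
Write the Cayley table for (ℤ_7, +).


Elements: {0, 1, 2, 3, 4, 5, 6}
Operation: addition mod 7
Entry (a, b) = (a + b) mod 7

Cayley table:
  | 0 | 1 | 2 | 3 | 4 | 5 | 6
0 | 0 | 1 | 2 | 3 | 4 | 5 | 6
1 | 1 | 2 | 3 | 4 | 5 | 6 | 0
2 | 2 | 3 | 4 | 5 | 6 | 0 | 1
3 | 3 | 4 | 5 | 6 | 0 | 1 | 2
4 | 4 | 5 | 6 | 0 | 1 | 2 | 3
5 | 5 | 6 | 0 | 1 | 2 | 3 | 4
6 | 6 | 0 | 1 | 2 | 3 | 4 | 5


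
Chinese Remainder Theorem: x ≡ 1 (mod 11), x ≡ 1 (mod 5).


m₁ = 11, m₂ = 5, gcd = 1, so CRT applies. M = m₁·m₂ = 55
Let M₁ = M/m₁ = 5, M₂ = M/m₂ = 11
Find y₁ ≡ M₁⁻¹ (mod m₁): 5⁻¹ ≡ 9 (mod 11)
Find y₂ ≡ M₂⁻¹ (mod m₂): 11⁻¹ ≡ 1 (mod 5)
x = a₁·M₁·y₁ + a₂·M₂·y₂ = 1·5·9 + 1·11·1 = 56
Reduce mod 55: x ≡ 1
Check: 1 mod 11 = 1 ✓, 1 mod 5 = 1 ✓

x ≡ 1 (mod 55)


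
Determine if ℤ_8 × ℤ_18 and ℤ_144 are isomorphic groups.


Comparing ℤ_8 × ℤ_18 and ℤ_144:
gcd(8,18) = 2 ≠ 1. Max element order in ℤ_8×ℤ_18 is lcm(8,18) = 72 < 144, so it has no element of order 144

No, ℤ_8 × ℤ_18 ≇ ℤ_144


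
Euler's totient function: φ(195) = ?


Factor n: 195 = 3 × 5 × 13
φ(n) = n · ∏(1 - 1/p) over distinct primes p | n
φ(195) = 195 · (1 - 1/3) · (1 - 1/5) · (1 - 1/13) = 96

φ(195) = 96


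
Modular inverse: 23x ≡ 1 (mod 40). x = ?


Use the extended Euclidean algorithm to write 1 = 23·s + 40·t; then s mod 40 is the inverse.
Euclidean algorithm:
  23 = 0·40 + 23
  40 = 1·23 + 17
  23 = 1·17 + 6
  17 = 2·6 + 5
  6 = 1·5 + 1
  5 = 5·1 + 0
gcd(23,40) = 1
Back-substitution gives: 23·(7) + 40·(-4) = 1
So 23⁻¹ ≡ 7 ≡ 7 (mod 40)
Check: 23 × 7 = 161 ≡ 1 (mod 40) ✓

23⁻¹ ≡ 7 (mod 40)


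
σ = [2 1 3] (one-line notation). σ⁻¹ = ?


To find σ⁻¹, swap domain and range:
σ(1) = 2 → σ⁻¹(2) = 1
σ(2) = 1 → σ⁻¹(1) = 2
σ(3) = 3 → σ⁻¹(3) = 3

σ⁻¹ = [2 1 3]


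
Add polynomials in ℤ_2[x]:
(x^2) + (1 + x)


Add coefficients mod 2:
x^0: 0 + 1 = 1 (mod 2)
x^1: 0 + 1 = 1 (mod 2)
x^2: 1 + 0 = 1 (mod 2)
Result: 1 + x + x^2

f + g = 1 + x + x^2


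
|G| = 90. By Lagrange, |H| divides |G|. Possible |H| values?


Lagrange's theorem: |H| divides |G|
|G| = 90
Divisors of 90: 1, 2, 3, 5, 6, 9, 10, 15, 18, 30, 45, 90

Possible subgroup orders: {1, 2, 3, 5, 6, 9, 10, 15, 18, 30, 45, 90}


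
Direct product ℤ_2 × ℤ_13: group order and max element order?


|ℤ_2 × ℤ_13| = 2 × 13 = 26
Max element order = lcm(2,13) = 26
Cyclic? Yes (gcd=1)

|ℤ_2×ℤ_13| = 26, max element order = 26


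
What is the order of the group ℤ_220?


ℤ_n has n elements.

|ℤ_220| = 220


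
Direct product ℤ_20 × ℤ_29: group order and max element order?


|ℤ_20 × ℤ_29| = 20 × 29 = 580
Max element order = lcm(20,29) = 580
Cyclic? Yes (gcd=1)

|ℤ_20×ℤ_29| = 580, max element order = 580


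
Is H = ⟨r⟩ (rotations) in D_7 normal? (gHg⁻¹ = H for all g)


H = ⟨r⟩ (rotations) in D_7
The rotation subgroup ⟨r⟩ has index 2 in D_7, so it is normal

Yes, normal subgroup


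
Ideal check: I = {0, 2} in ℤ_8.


Check ideal conditions for I = {0, 2} in ℤ_8:
(1) I is an additive subgroup? No
(2) For r ∈ ℤ_8 and a ∈ I: r·a ∈ I? No  [counterexample: r=2, a=2, r·a mod 8 = 4 ∉ I]

No, I is not an ideal of ℤ_8


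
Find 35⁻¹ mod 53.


Use the extended Euclidean algorithm to write 1 = 35·s + 53·t; then s mod 53 is the inverse.
Euclidean algorithm:
  35 = 0·53 + 35
  53 = 1·35 + 18
  35 = 1·18 + 17
  18 = 1·17 + 1
  17 = 17·1 + 0
gcd(35,53) = 1
Back-substitution gives: 35·(-3) + 53·(2) = 1
So 35⁻¹ ≡ -3 ≡ 50 (mod 53)
Check: 35 × 50 = 1750 ≡ 1 (mod 53) ✓

35⁻¹ ≡ 50 (mod 53)


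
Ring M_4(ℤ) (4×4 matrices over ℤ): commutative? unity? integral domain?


Matrix multiplication is non-commutative for n ≥ 2; the identity matrix I is the unity; singular matrices give zero divisors, so not an integral domain
Commutative: No
Integral domain: No
Has unity: Yes

M_4(ℤ) (4×4 matrices over ℤ): Commutative=No, Unity=Yes


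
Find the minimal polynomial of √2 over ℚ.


√2 satisfies x² - 2 = 0, irreducible over ℚ since 2 is squarefree

Minimal polynomial: x² - 2


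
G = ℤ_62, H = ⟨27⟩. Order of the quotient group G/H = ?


|⟨27⟩| = n / gcd(27, 62) = 62 / 1 = 62
H is normal (ℤ_62 is abelian).
|G/H| = |G| / |H| = 62 / 62 = 1

|G/H| = 1


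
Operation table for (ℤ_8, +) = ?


Elements: {0, 1, 2, 3, 4, 5, 6, 7}
Operation: addition mod 8
Entry (a, b) = (a + b) mod 8

Cayley table:
  | 0 | 1 | 2 | 3 | 4 | 5 | 6 | 7
0 | 0 | 1 | 2 | 3 | 4 | 5 | 6 | 7
1 | 1 | 2 | 3 | 4 | 5 | 6 | 7 | 0
2 | 2 | 3 | 4 | 5 | 6 | 7 | 0 | 1
3 | 3 | 4 | 5 | 6 | 7 | 0 | 1 | 2
4 | 4 | 5 | 6 | 7 | 0 | 1 | 2 | 3
5 | 5 | 6 | 7 | 0 | 1 | 2 | 3 | 4
6 | 6 | 7 | 0 | 1 | 2 | 3 | 4 | 5
7 | 7 | 0 | 1 | 2 | 3 | 4 | 5 | 6


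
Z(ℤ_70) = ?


Z(G) = {g ∈ G | gx = xg for all x ∈ G}
ℤ_70 is abelian, so Z(G) = G

Z(ℤ_70) = ℤ_70


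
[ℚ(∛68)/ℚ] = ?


∛68 has minimal polynomial x³ - 68 (irreducible over ℚ since 68 is not a perfect cube)

[ℚ(∛68)/ℚ] = 3


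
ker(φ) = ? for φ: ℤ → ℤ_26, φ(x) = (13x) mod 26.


Kernel = preimage of identity
ker(φ) = {x ∈ ℤ : 13x ≡ 0 (mod 26)}. gcd(13,26) = 13, so 13x ≡ 0 (mod 26) ⟺ x ≡ 0 (mod 26/13 = 2). Hence ker(φ) = 2ℤ

ker(φ) = 2ℤ


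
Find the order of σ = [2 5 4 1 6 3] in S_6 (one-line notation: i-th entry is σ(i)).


Cycle decomposition: (1 2 5 6 3 4)
Cycle lengths: 6
Order = lcm(6) = 6

ord(σ) = 6


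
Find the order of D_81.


|D_n| = 2n (n rotations and n reflections)
|D_81| = 2×81 = 162

|D_81| = 162


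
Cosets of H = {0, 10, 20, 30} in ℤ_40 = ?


H = {0, 10, 20, 30}, |H| = 4
Number of cosets = |G|/|H| = 40/4 = 10
0 + H = {0, 10, 20, 30}
1 + H = {1, 11, 21, 31}
2 + H = {2, 12, 22, 32}
3 + H = {3, 13, 23, 33}
4 + H = {4, 14, 24, 34}
5 + H = {5, 15, 25, 35}
6 + H = {6, 16, 26, 36}
7 + H = {7, 17, 27, 37}
8 + H = {8, 18, 28, 38}
9 + H = {9, 19, 29, 39}

Cosets: 0+H={0,10,20,30}; 1+H={1,11,21,31}; 2+H={2,12,22,32}; 3+H={3,13,23,33}; 4+H={4,14,24,34}; 5+H={5,15,25,35}; 6+H={6,16,26,36}; 7+H={7,17,27,37}; 8+H={8,18,28,38}; 9+H={9,19,29,39}


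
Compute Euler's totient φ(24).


φ(n) = count of k ∈ {1,...,n} with gcd(k,n)=1
Coprimes to 24: {1, 5, 7, 11, 13, 17, 19, 23}
Count: 8

φ(24) = 8


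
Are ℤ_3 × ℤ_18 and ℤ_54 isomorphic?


Comparing ℤ_3 × ℤ_18 and ℤ_54:
gcd(3,18) = 3 ≠ 1. Max element order in ℤ_3×ℤ_18 is lcm(3,18) = 18 < 54, so it has no element of order 54

No, ℤ_3 × ℤ_18 ≇ ℤ_54


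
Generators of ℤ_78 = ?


g generates ℤ_n iff gcd(g,n) = 1
Prime factors of 78: 2, 3, 13
Generators are g ∈ {1,...,77} not divisible by any of these primes.
Generators: {1, 5, 7, 11, 17, 19, 23, 25, 29, 31, 35, 37, 41, 43, 47, 49, 53, 55, 59, 61, 67, 71, 73, 77}
Number of generators = φ(78) = 24

Generators of ℤ_78 = {1, 5, 7, 11, 17, 19, 23, 25, 29, 31, 35, 37, 41, 43, 47, 49, 53, 55, 59, 61, 67, 71, 73, 77}


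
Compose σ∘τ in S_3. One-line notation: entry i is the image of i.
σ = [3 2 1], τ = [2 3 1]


σ∘τ: apply τ first, then σ
1 →τ 2 →σ 2
2 →τ 3 →σ 1
3 →τ 1 →σ 3

σ∘τ = [2 1 3]


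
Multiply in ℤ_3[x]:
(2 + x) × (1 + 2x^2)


Expand and collect like terms; reduce coefficients mod 3:
x^0: 2·1 = 2 ≡ 2 (mod 3)
x^1: 2·0 + 1·1 = 1 ≡ 1 (mod 3)
x^2: 2·2 + 1·0 = 4 ≡ 1 (mod 3)
x^3: 1·2 = 2 ≡ 2 (mod 3)
Result: 2 + x + x^2 + 2x^3

f · g = 2 + x + x^2 + 2x^3


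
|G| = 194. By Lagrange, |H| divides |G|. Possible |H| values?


Lagrange's theorem: |H| divides |G|
|G| = 194
Divisors of 194: 1, 2, 97, 194

Possible subgroup orders: {1, 2, 97, 194}


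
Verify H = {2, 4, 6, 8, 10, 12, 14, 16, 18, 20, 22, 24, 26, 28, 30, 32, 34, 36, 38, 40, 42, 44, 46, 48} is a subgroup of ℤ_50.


Subgroup test for H = {2, 4, 6, 8, 10, 12, 14, 16, 18, 20, 22, 24, 26, 28, 30, 32, 34, 36, 38, 40, 42, 44, 46, 48} in (ℤ_50, +):
(1) 0 ∈ H? No
(2) Closure: for all a,b ∈ H, (a+b) mod 50 ∈ H? No  [counterexample: 2 + 48 = 0 ∉ H]
(3) Inverses: for all a ∈ H, -a mod 50 ∈ H? Yes

No, H is not a subgroup of ℤ_50


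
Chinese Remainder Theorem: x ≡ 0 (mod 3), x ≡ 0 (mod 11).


m₁ = 3, m₂ = 11, gcd = 1, so CRT applies. M = m₁·m₂ = 33
Let M₁ = M/m₁ = 11, M₂ = M/m₂ = 3
Find y₁ ≡ M₁⁻¹ (mod m₁): 11⁻¹ ≡ 2 (mod 3)
Find y₂ ≡ M₂⁻¹ (mod m₂): 3⁻¹ ≡ 4 (mod 11)
x = a₁·M₁·y₁ + a₂·M₂·y₂ = 0·11·2 + 0·3·4 = 0
Reduce mod 33: x ≡ 0
Check: 0 mod 3 = 0 ✓, 0 mod 11 = 0 ✓

x ≡ 0 (mod 33)


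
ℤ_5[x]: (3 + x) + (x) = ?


Add coefficients mod 5:
x^0: 3 + 0 = 3 (mod 5)
x^1: 1 + 1 = 2 (mod 5)
Result: 3 + 2x

f + g = 3 + 2x


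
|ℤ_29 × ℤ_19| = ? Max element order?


|ℤ_29 × ℤ_19| = 29 × 19 = 551
Max element order = lcm(29,19) = 551
Cyclic? Yes (gcd=1)

|ℤ_29×ℤ_19| = 551, max element order = 551


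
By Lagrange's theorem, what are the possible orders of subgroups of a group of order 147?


Lagrange's theorem: |H| divides |G|
|G| = 147
Divisors of 147: 1, 3, 7, 21, 49, 147

Possible subgroup orders: {1, 3, 7, 21, 49, 147}


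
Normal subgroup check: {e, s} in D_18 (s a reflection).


H = {e, s} in D_18 (s a reflection)
r·s·r⁻¹ = sr⁻² ≠ s for n ≥ 3, so {e, s} is not closed under conjugation

No, not a normal subgroup


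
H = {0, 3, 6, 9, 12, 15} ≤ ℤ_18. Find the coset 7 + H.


7 + H = {7 + h (mod 18) : h ∈ H}
7+0=7, 7+3=10, 7+6=13, 7+9=16, 7+12=1, 7+15=4
7 + H = {1, 4, 7, 10, 13, 16} = 1 + H

7 + H = {1, 4, 7, 10, 13, 16}


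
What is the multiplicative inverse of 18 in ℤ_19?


Use the extended Euclidean algorithm to write 1 = 18·s + 19·t; then s mod 19 is the inverse.
Euclidean algorithm:
  18 = 0·19 + 18
  19 = 1·18 + 1
  18 = 18·1 + 0
gcd(18,19) = 1
Back-substitution gives: 18·(-1) + 19·(1) = 1
So 18⁻¹ ≡ -1 ≡ 18 (mod 19)
Check: 18 × 18 = 324 ≡ 1 (mod 19) ✓

18⁻¹ ≡ 18 (mod 19)


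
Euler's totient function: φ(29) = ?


φ(n) = count of k ∈ {1,...,n} with gcd(k,n)=1
Coprimes to 29: {1, 2, 3, 4, 5, 6, 7, 8, 9, 10, 11, 12, 13, 14, 15, 16, 17, 18, 19, 20, 21, 22, 23, 24, 25, 26, 27, 28}
Count: 28

φ(29) = 28


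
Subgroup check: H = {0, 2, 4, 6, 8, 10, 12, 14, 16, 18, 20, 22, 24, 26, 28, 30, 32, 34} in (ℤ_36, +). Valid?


Subgroup test for H = {0, 2, 4, 6, 8, 10, 12, 14, 16, 18, 20, 22, 24, 26, 28, 30, 32, 34} in (ℤ_36, +):
(1) 0 ∈ H? Yes
(2) Closure: for all a,b ∈ H, (a+b) mod 36 ∈ H? Yes
(3) Inverses: for all a ∈ H, -a mod 36 ∈ H? Yes

Yes, H is a subgroup of ℤ_36


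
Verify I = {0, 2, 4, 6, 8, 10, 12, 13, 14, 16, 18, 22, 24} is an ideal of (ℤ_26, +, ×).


Check ideal conditions for I = {0, 2, 4, 6, 8, 10, 12, 13, 14, 16, 18, 22, 24} in ℤ_26:
(1) I is an additive subgroup? No
(2) For r ∈ ℤ_26 and a ∈ I: r·a ∈ I? No  [counterexample: r=2, a=10, r·a mod 26 = 20 ∉ I]

No, I is not an ideal of ℤ_26


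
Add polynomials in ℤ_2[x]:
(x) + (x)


Add coefficients mod 2:
x^0: 0 + 0 = 0 (mod 2)
x^1: 1 + 1 = 0 (mod 2)
Result: 0

f + g = 0


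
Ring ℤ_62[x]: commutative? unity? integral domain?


ℤ_62 has zero divisors (2·31 ≡ 0), and these lift to constant zero divisors in ℤ_62[x]; so not an integral domain
Commutative: Yes
Integral domain: No
Has unity: Yes

ℤ_62[x]: Commutative=Yes, Unity=Yes


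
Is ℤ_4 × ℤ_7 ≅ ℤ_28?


Comparing ℤ_4 × ℤ_7 and ℤ_28:
gcd(4,7) = 1, so ℤ_4 × ℤ_7 ≅ ℤ_28 (CRT)

Yes, ℤ_4 × ℤ_7 ≅ ℤ_28


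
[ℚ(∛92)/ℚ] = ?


∛92 has minimal polynomial x³ - 92 (irreducible over ℚ since 92 is not a perfect cube)

[ℚ(∛92)/ℚ] = 3


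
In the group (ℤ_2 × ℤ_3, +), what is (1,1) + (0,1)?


Operation: componentwise addition mod (2, 3)
(1,1) + (0,1) = ((a₁+b₁) mod 2, (a₂+b₂) mod 3) with a = (1,1), b = (0,1)

(1,1) + (0,1) = (1,2)


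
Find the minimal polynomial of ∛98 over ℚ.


∛98 satisfies x³ - 98 = 0, irreducible over ℚ (no rational root; 98 is not a perfect cube)

Minimal polynomial: x³ - 98


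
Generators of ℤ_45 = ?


g generates ℤ_n iff gcd(g,n) = 1
Prime factors of 45: 3, 5
Generators are g ∈ {1,...,44} not divisible by any of these primes.
Generators: {1, 2, 4, 7, 8, 11, 13, 14, 16, 17, 19, 22, 23, 26, 28, 29, 31, 32, 34, 37, 38, 41, 43, 44}
Number of generators = φ(45) = 24

Generators of ℤ_45 = {1, 2, 4, 7, 8, 11, 13, 14, 16, 17, 19, 22, 23, 26, 28, 29, 31, 32, 34, 37, 38, 41, 43, 44}


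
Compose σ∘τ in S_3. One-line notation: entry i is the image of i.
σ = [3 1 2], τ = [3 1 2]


σ∘τ: apply τ first, then σ
1 →τ 3 →σ 2
2 →τ 1 →σ 3
3 →τ 2 →σ 1

σ∘τ = [2 3 1]


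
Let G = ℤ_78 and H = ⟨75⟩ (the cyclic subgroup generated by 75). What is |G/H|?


|⟨75⟩| = n / gcd(75, 78) = 78 / 3 = 26
H is normal (ℤ_78 is abelian).
|G/H| = |G| / |H| = 78 / 26 = 3

|G/H| = 3


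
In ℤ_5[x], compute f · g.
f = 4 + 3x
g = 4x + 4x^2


Expand and collect like terms; reduce coefficients mod 5:
x^0: 4·0 = 0 ≡ 0 (mod 5)
x^1: 4·4 + 3·0 = 16 ≡ 1 (mod 5)
x^2: 4·4 + 3·4 = 28 ≡ 3 (mod 5)
x^3: 3·4 = 12 ≡ 2 (mod 5)
Result: x + 3x^2 + 2x^3

f · g = x + 3x^2 + 2x^3


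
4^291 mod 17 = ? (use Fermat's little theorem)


Fermat's little theorem: if p is prime and gcd(a,p)=1, then a^(p-1) ≡ 1 (mod p)
p = 17 is prime, gcd(4,17) = 1
Reduce exponent: 291 mod 16 = 3
So 4^291 ≡ 4^3 (mod 17)
4^3 mod 17 = 13

4^291 ≡ 13 (mod 17)


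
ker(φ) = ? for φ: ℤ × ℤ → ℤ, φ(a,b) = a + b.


Kernel = preimage of identity
ker(φ) = {(a,b) ∈ ℤ² | a+b = 0} = {(a,-a) | a ∈ ℤ}

ker(φ) = {(a,-a) | a ∈ ℤ}


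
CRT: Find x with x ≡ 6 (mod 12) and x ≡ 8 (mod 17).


m₁ = 12, m₂ = 17, gcd = 1, so CRT applies. M = m₁·m₂ = 204
Let M₁ = M/m₁ = 17, M₂ = M/m₂ = 12
Find y₁ ≡ M₁⁻¹ (mod m₁): 17⁻¹ ≡ 5 (mod 12)
Find y₂ ≡ M₂⁻¹ (mod m₂): 12⁻¹ ≡ 10 (mod 17)
x = a₁·M₁·y₁ + a₂·M₂·y₂ = 6·17·5 + 8·12·10 = 1470
Reduce mod 204: x ≡ 42
Check: 42 mod 12 = 6 ✓, 42 mod 17 = 8 ✓

x ≡ 42 (mod 204)


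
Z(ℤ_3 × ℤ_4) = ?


Z(G) = {g ∈ G | gx = xg for all x ∈ G}
Direct product of abelian groups is abelian, so Z(G) = G

Z(ℤ_3 × ℤ_4) = ℤ_3 × ℤ_4


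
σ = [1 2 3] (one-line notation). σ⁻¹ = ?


To find σ⁻¹, swap domain and range:
σ(1) = 1 → σ⁻¹(1) = 1
σ(2) = 2 → σ⁻¹(2) = 2
σ(3) = 3 → σ⁻¹(3) = 3

σ⁻¹ = [1 2 3]


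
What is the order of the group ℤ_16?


ℤ_n has n elements.

|ℤ_16| = 16


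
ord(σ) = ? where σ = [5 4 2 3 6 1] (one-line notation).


Cycle decomposition: (1 5 6) (2 4 3)
Cycle lengths: 3, 3
Order = lcm(3, 3) = 3

ord(σ) = 3


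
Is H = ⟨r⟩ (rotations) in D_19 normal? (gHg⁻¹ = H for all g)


H = ⟨r⟩ (rotations) in D_19
The rotation subgroup ⟨r⟩ has index 2 in D_19, so it is normal

Yes, normal subgroup


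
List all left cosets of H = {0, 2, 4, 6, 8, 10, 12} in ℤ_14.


H = {0, 2, 4, 6, 8, 10, 12}, |H| = 7
Number of cosets = |G|/|H| = 14/7 = 2
0 + H = {0, 2, 4, 6, 8, 10, 12}
1 + H = {1, 3, 5, 7, 9, 11, 13}

Cosets: 0+H={0,2,4,6,8,10,12}; 1+H={1,3,5,7,9,11,13}


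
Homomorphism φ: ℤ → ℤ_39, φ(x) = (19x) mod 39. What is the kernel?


Kernel = preimage of identity
ker(φ) = {x ∈ ℤ : 19x ≡ 0 (mod 39)}. gcd(19,39) = 1, so 19x ≡ 0 (mod 39) ⟺ x ≡ 0 (mod 39/1 = 39). Hence ker(φ) = 39ℤ

ker(φ) = 39ℤ


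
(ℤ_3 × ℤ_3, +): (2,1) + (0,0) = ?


Operation: componentwise addition mod (3, 3)
(2,1) + (0,0) = ((a₁+b₁) mod 3, (a₂+b₂) mod 3) with a = (2,1), b = (0,0)

(2,1) + (0,0) = (2,1)


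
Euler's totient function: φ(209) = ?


Factor n: 209 = 11 × 19
φ(n) = n · ∏(1 - 1/p) over distinct primes p | n
φ(209) = 209 · (1 - 1/11) · (1 - 1/19) = 180

φ(209) = 180


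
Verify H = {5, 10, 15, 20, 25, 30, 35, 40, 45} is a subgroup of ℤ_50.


Subgroup test for H = {5, 10, 15, 20, 25, 30, 35, 40, 45} in (ℤ_50, +):
(1) 0 ∈ H? No
(2) Closure: for all a,b ∈ H, (a+b) mod 50 ∈ H? No  [counterexample: 5 + 45 = 0 ∉ H]
(3) Inverses: for all a ∈ H, -a mod 50 ∈ H? Yes

No, H is not a subgroup of ℤ_50


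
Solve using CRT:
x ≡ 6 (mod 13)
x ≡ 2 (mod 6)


m₁ = 13, m₂ = 6, gcd = 1, so CRT applies. M = m₁·m₂ = 78
Let M₁ = M/m₁ = 6, M₂ = M/m₂ = 13
Find y₁ ≡ M₁⁻¹ (mod m₁): 6⁻¹ ≡ 11 (mod 13)
Find y₂ ≡ M₂⁻¹ (mod m₂): 13⁻¹ ≡ 1 (mod 6)
x = a₁·M₁·y₁ + a₂·M₂·y₂ = 6·6·11 + 2·13·1 = 422
Reduce mod 78: x ≡ 32
Check: 32 mod 13 = 6 ✓, 32 mod 6 = 2 ✓

x ≡ 32 (mod 78)


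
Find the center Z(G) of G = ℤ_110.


Z(G) = {g ∈ G | gx = xg for all x ∈ G}
ℤ_110 is abelian, so Z(G) = G

Z(ℤ_110) = ℤ_110


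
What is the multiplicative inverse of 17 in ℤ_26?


Use the extended Euclidean algorithm to write 1 = 17·s + 26·t; then s mod 26 is the inverse.
Euclidean algorithm:
  17 = 0·26 + 17
  26 = 1·17 + 9
  17 = 1·9 + 8
  9 = 1·8 + 1
  8 = 8·1 + 0
gcd(17,26) = 1
Back-substitution gives: 17·(-3) + 26·(2) = 1
So 17⁻¹ ≡ -3 ≡ 23 (mod 26)
Check: 17 × 23 = 391 ≡ 1 (mod 26) ✓

17⁻¹ ≡ 23 (mod 26)


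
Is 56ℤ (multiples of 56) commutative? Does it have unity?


56ℤ is a commutative ring under +,× but has no multiplicative identity (1 ∉ 56ℤ); it has no zero divisors, but without unity it is not an integral domain
Commutative: Yes
Integral domain: No
Has unity: No

56ℤ (multiples of 56): Commutative=Yes, Unity=No


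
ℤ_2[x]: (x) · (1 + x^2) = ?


Expand and collect like terms; reduce coefficients mod 2:
x^0: 0·1 = 0 ≡ 0 (mod 2)
x^1: 0·0 + 1·1 = 1 ≡ 1 (mod 2)
x^2: 0·1 + 1·0 = 0 ≡ 0 (mod 2)
x^3: 1·1 = 1 ≡ 1 (mod 2)
Result: x + x^3

f · g = x + x^3


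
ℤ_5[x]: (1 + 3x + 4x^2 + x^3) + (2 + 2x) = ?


Add coefficients mod 5:
x^0: 1 + 2 = 3 (mod 5)
x^1: 3 + 2 = 0 (mod 5)
x^2: 4 + 0 = 4 (mod 5)
x^3: 1 + 0 = 1 (mod 5)
Result: 3 + 4x^2 + x^3

f + g = 3 + 4x^2 + x^3


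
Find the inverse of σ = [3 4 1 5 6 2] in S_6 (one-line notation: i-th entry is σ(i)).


To find σ⁻¹, swap domain and range:
σ(1) = 3 → σ⁻¹(3) = 1
σ(2) = 4 → σ⁻¹(4) = 2
σ(3) = 1 → σ⁻¹(1) = 3
σ(4) = 5 → σ⁻¹(5) = 4
σ(5) = 6 → σ⁻¹(6) = 5
σ(6) = 2 → σ⁻¹(2) = 6

σ⁻¹ = [3 6 1 2 4 5]


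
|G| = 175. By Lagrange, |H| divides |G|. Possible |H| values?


Lagrange's theorem: |H| divides |G|
|G| = 175
Divisors of 175: 1, 5, 7, 25, 35, 175

Possible subgroup orders: {1, 5, 7, 25, 35, 175}


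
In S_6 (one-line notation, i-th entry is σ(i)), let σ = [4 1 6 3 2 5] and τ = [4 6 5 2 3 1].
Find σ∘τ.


σ∘τ: apply τ first, then σ
1 →τ 4 →σ 3
2 →τ 6 →σ 5
3 →τ 5 →σ 2
4 →τ 2 →σ 1
5 →τ 3 →σ 6
6 →τ 1 →σ 4

σ∘τ = [3 5 2 1 6 4]


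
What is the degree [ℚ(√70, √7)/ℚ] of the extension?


[ℚ(√70,√7):ℚ] = [ℚ(√70,√7):ℚ(√70)]·[ℚ(√70):ℚ] = 2·2 = 4

[ℚ(√70, √7)/ℚ] = 4


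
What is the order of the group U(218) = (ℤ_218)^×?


U(n) is the group of units mod n; |U(n)| = φ(n)
|U(218)| = φ(218) = 108

|U(218) = (ℤ_218)^×| = 108


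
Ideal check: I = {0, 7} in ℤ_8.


Check ideal conditions for I = {0, 7} in ℤ_8:
(1) I is an additive subgroup? No
(2) For r ∈ ℤ_8 and a ∈ I: r·a ∈ I? No  [counterexample: r=2, a=7, r·a mod 8 = 6 ∉ I]

No, I is not an ideal of ℤ_8


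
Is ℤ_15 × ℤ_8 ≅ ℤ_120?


Comparing ℤ_15 × ℤ_8 and ℤ_120:
gcd(15,8) = 1, so ℤ_15 × ℤ_8 ≅ ℤ_120 (CRT)

Yes, ℤ_15 × ℤ_8 ≅ ℤ_120


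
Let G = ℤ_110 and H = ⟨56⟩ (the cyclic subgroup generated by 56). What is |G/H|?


|⟨56⟩| = n / gcd(56, 110) = 110 / 2 = 55
H is normal (ℤ_110 is abelian).
|G/H| = |G| / |H| = 110 / 55 = 2

|G/H| = 2


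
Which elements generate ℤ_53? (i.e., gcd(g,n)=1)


g generates ℤ_n iff gcd(g,n) = 1
Prime factors of 53: 53
Generators are g ∈ {1,...,52} not divisible by any of these primes.
Generators: {1, 2, 3, 4, 5, 6, 7, 8, 9, 10, 11, 12, 13, 14, 15, 16, 17, 18, 19, 20, 21, 22, 23, 24, 25, 26, 27, 28, 29, 30, 31, 32, 33, 34, 35, 36, 37, 38, 39, 40, 41, 42, 43, 44, 45, 46, 47, 48, 49, 50, 51, 52}
Number of generators = φ(53) = 52

Generators of ℤ_53 = {1, 2, 3, 4, 5, 6, 7, 8, 9, 10, 11, 12, 13, 14, 15, 16, 17, 18, 19, 20, 21, 22, 23, 24, 25, 26, 27, 28, 29, 30, 31, 32, 33, 34, 35, 36, 37, 38, 39, 40, 41, 42, 43, 44, 45, 46, 47, 48, 49, 50, 51, 52}


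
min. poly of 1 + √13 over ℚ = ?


Let α = 1 + √13. Then α - 1 = √13, so (α - 1)² = 13, giving α² - 2α - 12 = 0. Degree 2 and α ∉ ℚ, so this is the minimal polynomial.

Minimal polynomial: x² - 2x - 12


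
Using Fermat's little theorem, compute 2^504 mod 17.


Fermat's little theorem: if p is prime and gcd(a,p)=1, then a^(p-1) ≡ 1 (mod p)
p = 17 is prime, gcd(2,17) = 1
Reduce exponent: 504 mod 16 = 8
So 2^504 ≡ 2^8 (mod 17)
2^8 mod 17 = 1

2^504 ≡ 1 (mod 17)


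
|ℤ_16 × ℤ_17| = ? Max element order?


|ℤ_16 × ℤ_17| = 16 × 17 = 272
Max element order = lcm(16,17) = 272
Cyclic? Yes (gcd=1)

|ℤ_16×ℤ_17| = 272, max element order = 272


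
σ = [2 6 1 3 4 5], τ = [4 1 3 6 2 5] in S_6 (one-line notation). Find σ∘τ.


σ∘τ: apply τ first, then σ
1 →τ 4 →σ 3
2 →τ 1 →σ 2
3 →τ 3 →σ 1
4 →τ 6 →σ 5
5 →τ 2 →σ 6
6 →τ 5 →σ 4

σ∘τ = [3 2 1 5 6 4]


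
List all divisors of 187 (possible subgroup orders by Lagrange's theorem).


Lagrange's theorem: |H| divides |G|
|G| = 187
Divisors of 187: 1, 11, 17, 187

Possible subgroup orders: {1, 11, 17, 187}


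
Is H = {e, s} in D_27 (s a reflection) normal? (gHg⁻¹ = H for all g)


H = {e, s} in D_27 (s a reflection)
r·s·r⁻¹ = sr⁻² ≠ s for n ≥ 3, so {e, s} is not closed under conjugation

No, not a normal subgroup


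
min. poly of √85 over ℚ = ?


√85 satisfies x² - 85 = 0, irreducible over ℚ since 85 is squarefree

Minimal polynomial: x² - 85


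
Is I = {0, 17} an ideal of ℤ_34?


Check ideal conditions for I = {0, 17} in ℤ_34:
(1) I is an additive subgroup? Yes
(2) For r ∈ ℤ_34 and a ∈ I: r·a ∈ I? Yes

Yes, I is an ideal of ℤ_34


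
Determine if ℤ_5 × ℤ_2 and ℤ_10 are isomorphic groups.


Comparing ℤ_5 × ℤ_2 and ℤ_10:
gcd(5,2) = 1, so ℤ_5 × ℤ_2 ≅ ℤ_10 (CRT)

Yes, ℤ_5 × ℤ_2 ≅ ℤ_10


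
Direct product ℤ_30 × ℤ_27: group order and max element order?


|ℤ_30 × ℤ_27| = 30 × 27 = 810
Max element order = lcm(30,27) = 270
Cyclic? No (gcd=3)

|ℤ_30×ℤ_27| = 810, max element order = 270


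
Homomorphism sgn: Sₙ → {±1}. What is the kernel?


Kernel = preimage of identity
ker(sgn) = even permutations = Aₙ

ker(sgn) = Aₙ


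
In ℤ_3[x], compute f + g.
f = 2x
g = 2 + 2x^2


Add coefficients mod 3:
x^0: 0 + 2 = 2 (mod 3)
x^1: 2 + 0 = 2 (mod 3)
x^2: 0 + 2 = 2 (mod 3)
Result: 2 + 2x + 2x^2

f + g = 2 + 2x + 2x^2


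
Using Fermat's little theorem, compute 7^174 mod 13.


Fermat's little theorem: if p is prime and gcd(a,p)=1, then a^(p-1) ≡ 1 (mod p)
p = 13 is prime, gcd(7,13) = 1
Reduce exponent: 174 mod 12 = 6
So 7^174 ≡ 7^6 (mod 13)
7^6 mod 13 = 12

7^174 ≡ 12 (mod 13)


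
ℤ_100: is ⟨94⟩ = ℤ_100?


g generates ℤ_n iff gcd(g, n) = 1
gcd(94, 100) = 2
Since gcd = 2 ≠ 1, ⟨94⟩ has order 50 < 100, so 94 is not a generator.

No, 94 does not generate ℤ_100


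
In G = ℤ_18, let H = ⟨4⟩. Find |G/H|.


|⟨4⟩| = n / gcd(4, 18) = 18 / 2 = 9
H is normal (ℤ_18 is abelian).
|G/H| = |G| / |H| = 18 / 9 = 2

|G/H| = 2


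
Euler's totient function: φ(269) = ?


Factor n: 269 = 269
φ(n) = n · ∏(1 - 1/p) over distinct primes p | n
φ(269) = 269 · (1 - 1/269) = 268

φ(269) = 268


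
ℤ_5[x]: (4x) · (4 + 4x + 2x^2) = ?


Expand and collect like terms; reduce coefficients mod 5:
x^0: 0·4 = 0 ≡ 0 (mod 5)
x^1: 0·4 + 4·4 = 16 ≡ 1 (mod 5)
x^2: 0·2 + 4·4 = 16 ≡ 1 (mod 5)
x^3: 4·2 = 8 ≡ 3 (mod 5)
Result: x + x^2 + 3x^3

f · g = x + x^2 + 3x^3


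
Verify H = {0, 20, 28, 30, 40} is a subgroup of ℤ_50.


Subgroup test for H = {0, 20, 28, 30, 40} in (ℤ_50, +):
(1) 0 ∈ H? Yes
(2) Closure: for all a,b ∈ H, (a+b) mod 50 ∈ H? No  [counterexample: 20 + 28 = 48 ∉ H]
(3) Inverses: for all a ∈ H, -a mod 50 ∈ H? No

No, H is not a subgroup of ℤ_50
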